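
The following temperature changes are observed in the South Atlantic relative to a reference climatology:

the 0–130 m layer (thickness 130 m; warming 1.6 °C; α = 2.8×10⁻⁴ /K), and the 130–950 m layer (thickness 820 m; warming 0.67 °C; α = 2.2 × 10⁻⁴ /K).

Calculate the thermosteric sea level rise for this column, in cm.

17.9 cm

2.8×10⁻⁴ × 1.6 × 130 = 0.05824 m
130–950 m: 2.2×10⁻⁴ × 820 × 0.67 = 0.120868 m
Δh = 0.05824 + 0.120868 = 0.179108 m ≈ 17.9 cm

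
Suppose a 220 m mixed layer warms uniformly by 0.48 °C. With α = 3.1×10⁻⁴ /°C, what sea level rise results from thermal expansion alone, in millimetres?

Δh = αΔT·H = 3.1×10⁻⁴ × 0.48 × 220 = 0.032736 m

32.7 mm of thermosteric rise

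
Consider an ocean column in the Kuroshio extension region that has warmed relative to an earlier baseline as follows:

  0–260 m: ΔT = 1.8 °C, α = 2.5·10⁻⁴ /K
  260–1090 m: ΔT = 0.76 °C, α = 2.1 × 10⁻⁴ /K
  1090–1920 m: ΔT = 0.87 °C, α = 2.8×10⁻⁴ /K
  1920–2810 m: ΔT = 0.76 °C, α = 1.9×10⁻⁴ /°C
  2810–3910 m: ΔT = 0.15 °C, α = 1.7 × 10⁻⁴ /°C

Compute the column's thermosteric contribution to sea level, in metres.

1.8 × 260 × 2.5×10⁻⁴ = 0.11700 m
Layer 2: 2.1×10⁻⁴ × 830 × 0.76 = 0.132468 m
830 × 2.8×10⁻⁴ × 0.87 = 0.202188 m
Layer 4: 890 × 0.76 × 1.9×10⁻⁴ = 0.128516 m
0.15 × 1.7×10⁻⁴ × 1100 = 0.02805 m
Δh = 0.11700 + 0.132468 + 0.202188 + 0.128516 + 0.02805 = 0.608222 m

0.608 m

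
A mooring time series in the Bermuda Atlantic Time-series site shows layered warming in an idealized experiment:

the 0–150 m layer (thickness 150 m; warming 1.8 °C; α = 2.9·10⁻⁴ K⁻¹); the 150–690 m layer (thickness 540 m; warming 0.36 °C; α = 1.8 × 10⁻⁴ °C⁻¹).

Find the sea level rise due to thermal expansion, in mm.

Δh ≈ 113 mm

2.9×10⁻⁴ × 150 × 1.8 = 0.07830 m
150–690 m: 1.8×10⁻⁴ × 0.36 × 540 = 0.034992 m
Δh = 0.07830 + 0.034992 = 0.113292 m ≈ 113 mm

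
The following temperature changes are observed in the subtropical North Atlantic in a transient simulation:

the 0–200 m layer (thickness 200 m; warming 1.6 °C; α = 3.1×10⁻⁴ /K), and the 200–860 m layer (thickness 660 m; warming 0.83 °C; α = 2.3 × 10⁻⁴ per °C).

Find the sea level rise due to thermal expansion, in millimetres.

Δh = 225 mm

Layer 1: 1.6 × 200 × 3.1×10⁻⁴ = 0.09920 m
200–860 m: 0.83 × 2.3×10⁻⁴ × 660 = 0.125994 m
Δh = 0.09920 + 0.125994 = 0.225194 m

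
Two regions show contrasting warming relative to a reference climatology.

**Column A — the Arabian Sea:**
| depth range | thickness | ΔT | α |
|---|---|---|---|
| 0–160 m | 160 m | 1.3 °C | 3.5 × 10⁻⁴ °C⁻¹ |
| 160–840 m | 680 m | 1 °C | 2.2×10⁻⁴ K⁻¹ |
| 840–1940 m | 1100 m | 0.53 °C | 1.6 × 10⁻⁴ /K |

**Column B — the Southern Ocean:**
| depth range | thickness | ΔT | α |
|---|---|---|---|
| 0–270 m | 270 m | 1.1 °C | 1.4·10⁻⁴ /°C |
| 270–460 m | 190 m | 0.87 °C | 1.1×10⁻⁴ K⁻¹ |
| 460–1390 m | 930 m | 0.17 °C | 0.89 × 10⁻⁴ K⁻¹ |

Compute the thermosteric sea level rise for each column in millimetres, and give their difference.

Δh_A ≈ 316 mm, Δh_B ≈ 73.8 mm; difference ≈ 242 mm

A 3.5×10⁻⁴ × 160 × 1.3 = 0.07280 m
A 160–840 m: 1 × 680 × 2.2×10⁻⁴ = 0.14960 m
A Layer 3: 0.53 × 1100 × 1.6×10⁻⁴ = 0.09328 m
A total: 0.31568 m
B Layer 1: 270 × 1.4×10⁻⁴ × 1.1 = 0.04158 m
B Layer 2: 1.1×10⁻⁴ × 0.87 × 190 = 0.018183 m
B 460–1390 m: 930 × 0.17 × 0.89×10⁻⁴ = 0.0140709 m
B total: 0.0738339 m
Difference: 0.31568 − 0.0738339 = 0.2418461 m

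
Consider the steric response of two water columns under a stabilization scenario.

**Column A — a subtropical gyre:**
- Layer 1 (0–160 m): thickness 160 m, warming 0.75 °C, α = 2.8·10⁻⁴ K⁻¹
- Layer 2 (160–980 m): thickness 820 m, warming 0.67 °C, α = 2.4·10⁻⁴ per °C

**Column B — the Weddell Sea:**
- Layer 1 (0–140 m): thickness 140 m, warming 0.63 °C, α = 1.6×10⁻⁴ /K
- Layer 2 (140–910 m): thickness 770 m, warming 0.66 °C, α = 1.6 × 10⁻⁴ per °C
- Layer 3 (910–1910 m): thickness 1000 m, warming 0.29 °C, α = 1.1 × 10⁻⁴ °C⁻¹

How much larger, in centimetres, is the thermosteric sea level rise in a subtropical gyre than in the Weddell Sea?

3.8 cm larger

A Layer 1: 2.8×10⁻⁴ × 160 × 0.75 = 0.03360 m
A Layer 2: 2.4×10⁻⁴ × 820 × 0.67 = 0.131856 m
A total: 0.165456 m
B 0–140 m: 140 × 1.6×10⁻⁴ × 0.63 = 0.014112 m
B Layer 2: 0.66 × 770 × 1.6×10⁻⁴ = 0.081312 m
B 1000 × 1.1×10⁻⁴ × 0.29 = 0.03190 m
B total: 0.127324 m
Difference: 0.165456 − 0.127324 = 0.038132 m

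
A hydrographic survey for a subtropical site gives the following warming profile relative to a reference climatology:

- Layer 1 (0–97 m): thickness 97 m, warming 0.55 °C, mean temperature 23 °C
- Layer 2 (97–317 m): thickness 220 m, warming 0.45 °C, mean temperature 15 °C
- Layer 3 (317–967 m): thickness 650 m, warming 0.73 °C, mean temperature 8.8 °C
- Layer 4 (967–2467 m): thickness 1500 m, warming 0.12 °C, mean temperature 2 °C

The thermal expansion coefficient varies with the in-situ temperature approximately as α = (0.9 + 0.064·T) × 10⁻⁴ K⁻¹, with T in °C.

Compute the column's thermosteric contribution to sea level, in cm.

12 cm

Layer 1: α = (0.9 + 0.064×23)×10⁻⁴ = 2.372×10⁻⁴ K⁻¹
Layer 2: α = (0.9 + 0.064×15)×10⁻⁴ = 1.86×10⁻⁴ K⁻¹
Layer 3: α = (0.9 + 0.064×8.8)×10⁻⁴ = 1.4632×10⁻⁴ K⁻¹
Layer 4: α = (0.9 + 0.064×2)×10⁻⁴ = 1.028×10⁻⁴ K⁻¹
0–97 m: 2.372×10⁻⁴ × 0.55 × 97 = 0.01265462 m
Layer 2: 0.45 × 1.86×10⁻⁴ × 220 = 0.018414 m
317–967 m: 0.73 × 1.4632×10⁻⁴ × 650 = 0.06942884 m
Layer 4: 1.028×10⁻⁴ × 0.12 × 1500 = 0.018504 m
Δh = 0.01265462 + 0.018414 + 0.06942884 + 0.018504 = 0.11900146 m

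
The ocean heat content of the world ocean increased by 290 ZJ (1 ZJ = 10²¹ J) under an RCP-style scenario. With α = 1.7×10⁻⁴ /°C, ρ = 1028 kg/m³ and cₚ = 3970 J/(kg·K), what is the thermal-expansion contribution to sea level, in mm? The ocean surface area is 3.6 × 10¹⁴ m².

Per unit area: Q = 290×10²¹ / (3.6×10¹⁴) ≈ 8.056×10⁸ J/m²
Δh = αQ/(ρcₚ) = 1.7×10⁻⁴ × 8.056×10⁸ / (1028 × 3970) ≈ 0.033557 m

about 33.6 mm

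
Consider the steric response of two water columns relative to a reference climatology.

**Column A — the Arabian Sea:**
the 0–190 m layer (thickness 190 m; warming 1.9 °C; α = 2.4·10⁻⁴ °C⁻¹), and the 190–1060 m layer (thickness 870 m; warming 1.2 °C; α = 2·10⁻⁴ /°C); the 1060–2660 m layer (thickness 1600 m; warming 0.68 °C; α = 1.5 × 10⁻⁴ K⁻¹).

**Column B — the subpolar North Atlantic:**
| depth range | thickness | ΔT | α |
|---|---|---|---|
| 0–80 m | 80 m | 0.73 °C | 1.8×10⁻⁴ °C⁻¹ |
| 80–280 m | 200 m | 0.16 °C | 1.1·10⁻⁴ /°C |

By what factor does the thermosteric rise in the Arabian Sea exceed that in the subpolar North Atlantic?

A Layer 1: 1.9 × 190 × 2.4×10⁻⁴ = 0.08664 m
A Layer 2: 1.2 × 2×10⁻⁴ × 870 = 0.20880 m
A 0.68 × 1600 × 1.5×10⁻⁴ = 0.16320 m
A total: 0.45864 m
B 0.73 × 80 × 1.8×10⁻⁴ = 0.010512 m
B 0.16 × 200 × 1.1×10⁻⁴ = 0.00352 m
B total: 0.014032 m
Ratio: 0.45864 / 0.014032 ≈ 32.69

≈ 33×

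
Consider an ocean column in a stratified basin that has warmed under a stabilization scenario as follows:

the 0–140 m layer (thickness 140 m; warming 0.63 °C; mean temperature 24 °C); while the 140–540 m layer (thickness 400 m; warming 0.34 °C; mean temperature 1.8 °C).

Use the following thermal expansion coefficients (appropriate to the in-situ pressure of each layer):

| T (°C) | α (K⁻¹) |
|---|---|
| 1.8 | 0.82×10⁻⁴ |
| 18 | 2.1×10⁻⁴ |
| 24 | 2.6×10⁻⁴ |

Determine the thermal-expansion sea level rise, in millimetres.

Δh ≈ 34.1 mm

Layer 1 at 24 °C → α = 2.6×10⁻⁴ K⁻¹
Layer 2 at 1.8 °C → α = 0.82×10⁻⁴ K⁻¹
2.6×10⁻⁴ × 0.63 × 140 = 0.022932 m
Layer 2: 400 × 0.34 × 0.82×10⁻⁴ = 0.011152 m
Δh = 0.022932 + 0.011152 = 0.034084 m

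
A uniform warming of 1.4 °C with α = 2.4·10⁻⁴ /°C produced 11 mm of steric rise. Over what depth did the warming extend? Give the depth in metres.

H = Δh/(αΔT) = 0.011 / (2.4×10⁻⁴ × 1.4) ≈ 32.74 m

H ≈ 33 m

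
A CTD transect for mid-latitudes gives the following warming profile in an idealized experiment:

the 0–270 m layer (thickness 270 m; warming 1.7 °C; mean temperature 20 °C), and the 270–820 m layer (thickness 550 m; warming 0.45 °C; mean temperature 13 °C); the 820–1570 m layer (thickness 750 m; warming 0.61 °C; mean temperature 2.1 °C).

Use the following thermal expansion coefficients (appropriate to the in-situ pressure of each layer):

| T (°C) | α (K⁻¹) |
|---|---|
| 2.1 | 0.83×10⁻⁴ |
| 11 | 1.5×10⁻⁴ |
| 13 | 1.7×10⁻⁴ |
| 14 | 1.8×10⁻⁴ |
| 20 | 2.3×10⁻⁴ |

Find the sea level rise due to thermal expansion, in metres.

Δh = 0.186 m

Layer 1 at 20 °C → α = 2.3×10⁻⁴ K⁻¹
Layer 2 at 13 °C → α = 1.7×10⁻⁴ K⁻¹
Layer 3 at 2.1 °C → α = 0.83×10⁻⁴ K⁻¹
2.3×10⁻⁴ × 1.7 × 270 = 0.10557 m
270–820 m: 550 × 1.7×10⁻⁴ × 0.45 = 0.042075 m
820–1570 m: 0.83×10⁻⁴ × 750 × 0.61 = 0.0379725 m
Δh = 0.10557 + 0.042075 + 0.0379725 = 0.1856175 m ≈ 0.186 m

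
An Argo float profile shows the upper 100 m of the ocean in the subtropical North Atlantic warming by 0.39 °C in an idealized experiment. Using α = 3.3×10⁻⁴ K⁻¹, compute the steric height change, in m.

0.013 m

Δh = αΔT·H = 3.3×10⁻⁴ × 0.39 × 100 = 0.01287 m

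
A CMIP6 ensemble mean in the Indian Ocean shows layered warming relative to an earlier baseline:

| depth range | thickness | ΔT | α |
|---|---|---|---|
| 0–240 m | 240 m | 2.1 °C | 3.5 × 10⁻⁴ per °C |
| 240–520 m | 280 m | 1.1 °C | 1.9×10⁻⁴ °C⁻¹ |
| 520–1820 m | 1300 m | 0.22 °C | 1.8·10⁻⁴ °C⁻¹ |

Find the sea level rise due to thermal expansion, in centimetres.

0–240 m: 240 × 3.5×10⁻⁴ × 2.1 = 0.17640 m
240–520 m: 1.1 × 280 × 1.9×10⁻⁴ = 0.05852 m
520–1820 m: 1300 × 1.8×10⁻⁴ × 0.22 = 0.05148 m
Δh = 0.17640 + 0.05852 + 0.05148 = 0.28640 m

Δh ≈ 28.6 cm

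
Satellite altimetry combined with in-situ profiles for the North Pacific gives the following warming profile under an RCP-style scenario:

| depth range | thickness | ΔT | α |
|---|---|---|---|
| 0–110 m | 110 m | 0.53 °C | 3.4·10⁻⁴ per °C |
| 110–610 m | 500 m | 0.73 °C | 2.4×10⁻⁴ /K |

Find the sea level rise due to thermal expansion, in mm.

Δh ≈ 110 mm

0–110 m: 3.4×10⁻⁴ × 0.53 × 110 = 0.019822 m
110–610 m: 500 × 2.4×10⁻⁴ × 0.73 = 0.08760 m
Δh = 0.019822 + 0.08760 = 0.107422 m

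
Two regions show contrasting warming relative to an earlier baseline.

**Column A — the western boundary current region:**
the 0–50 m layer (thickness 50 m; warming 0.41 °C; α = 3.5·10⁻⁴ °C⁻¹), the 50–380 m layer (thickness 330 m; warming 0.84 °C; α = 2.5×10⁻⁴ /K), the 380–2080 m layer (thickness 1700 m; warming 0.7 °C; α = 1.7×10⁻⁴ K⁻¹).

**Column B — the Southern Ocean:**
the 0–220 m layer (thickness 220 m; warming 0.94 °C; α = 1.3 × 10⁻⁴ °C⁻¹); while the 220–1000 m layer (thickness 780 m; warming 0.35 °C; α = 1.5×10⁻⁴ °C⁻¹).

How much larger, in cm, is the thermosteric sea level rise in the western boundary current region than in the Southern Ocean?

Δh_A − Δh_B ≈ 21.1 cm

A 3.5×10⁻⁴ × 50 × 0.41 = 0.007175 m
A 50–380 m: 0.84 × 330 × 2.5×10⁻⁴ = 0.06930 m
A 380–2080 m: 0.7 × 1.7×10⁻⁴ × 1700 = 0.20230 m
A total: 0.278775 m
B Layer 1: 1.3×10⁻⁴ × 220 × 0.94 = 0.026884 m
B 1.5×10⁻⁴ × 0.35 × 780 = 0.04095 m
B total: 0.067834 m
Difference: 0.278775 − 0.067834 = 0.210941 m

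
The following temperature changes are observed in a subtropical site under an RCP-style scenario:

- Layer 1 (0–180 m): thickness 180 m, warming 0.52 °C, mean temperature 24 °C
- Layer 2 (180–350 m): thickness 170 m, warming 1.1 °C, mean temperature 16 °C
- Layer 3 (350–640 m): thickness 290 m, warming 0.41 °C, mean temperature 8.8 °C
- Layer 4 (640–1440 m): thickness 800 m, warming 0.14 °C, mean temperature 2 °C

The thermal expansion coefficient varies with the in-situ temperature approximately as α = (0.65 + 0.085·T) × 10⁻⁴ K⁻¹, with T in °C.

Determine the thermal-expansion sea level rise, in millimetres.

Δh ≈ 88.6 mm

Layer 1: α = (0.65 + 0.085×24)×10⁻⁴ = 2.69×10⁻⁴ K⁻¹
Layer 2: α = (0.65 + 0.085×16)×10⁻⁴ = 2.01×10⁻⁴ K⁻¹
Layer 3: α = (0.65 + 0.085×8.8)×10⁻⁴ = 1.398×10⁻⁴ K⁻¹
Layer 4: α = (0.65 + 0.085×2)×10⁻⁴ = 0.82×10⁻⁴ K⁻¹
Layer 1: 180 × 0.52 × 2.69×10⁻⁴ = 0.0251784 m
2.01×10⁻⁴ × 170 × 1.1 = 0.037587 m
Layer 3: 0.41 × 1.398×10⁻⁴ × 290 = 0.01662222 m
800 × 0.82×10⁻⁴ × 0.14 = 0.009184 m
Δh = 0.0251784 + 0.037587 + 0.01662222 + 0.009184 = 0.08857162 m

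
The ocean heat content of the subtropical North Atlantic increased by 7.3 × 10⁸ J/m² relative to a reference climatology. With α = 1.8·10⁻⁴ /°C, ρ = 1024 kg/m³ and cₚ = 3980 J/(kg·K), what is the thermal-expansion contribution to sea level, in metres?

Δh = αQ/(ρcₚ) = 1.8×10⁻⁴ × 7.3×10⁸ / (1024 × 3980) ≈ 0.032241 m

0.032 m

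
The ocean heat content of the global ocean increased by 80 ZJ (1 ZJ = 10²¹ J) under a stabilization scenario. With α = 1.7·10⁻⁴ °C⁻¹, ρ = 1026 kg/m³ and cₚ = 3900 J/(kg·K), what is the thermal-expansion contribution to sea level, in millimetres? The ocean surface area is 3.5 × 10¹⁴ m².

Δh = 9.71 mm

Per unit area: Q = 80×10²¹ / (3.5×10¹⁴) ≈ 2.286×10⁸ J/m²
Δh = αQ/(ρcₚ) = 1.7×10⁻⁴ × 2.286×10⁸ / (1026 × 3900) ≈ 0.0097121 m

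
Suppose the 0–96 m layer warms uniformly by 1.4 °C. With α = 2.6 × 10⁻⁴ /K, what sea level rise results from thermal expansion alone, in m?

Δh = αΔT·H = 2.6×10⁻⁴ × 1.4 × 96 = 0.034944 m

about 0.0349 m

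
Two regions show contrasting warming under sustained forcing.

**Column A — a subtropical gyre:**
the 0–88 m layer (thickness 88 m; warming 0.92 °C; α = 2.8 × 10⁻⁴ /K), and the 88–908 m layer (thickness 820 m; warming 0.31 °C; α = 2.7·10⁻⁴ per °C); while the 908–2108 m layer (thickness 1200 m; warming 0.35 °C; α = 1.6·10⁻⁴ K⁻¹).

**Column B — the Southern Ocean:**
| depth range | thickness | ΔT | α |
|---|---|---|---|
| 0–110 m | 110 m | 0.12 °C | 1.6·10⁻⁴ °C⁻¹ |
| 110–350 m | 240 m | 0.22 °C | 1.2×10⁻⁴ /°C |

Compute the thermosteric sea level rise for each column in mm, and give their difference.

A 0–88 m: 2.8×10⁻⁴ × 0.92 × 88 = 0.0226688 m
A 88–908 m: 0.31 × 2.7×10⁻⁴ × 820 = 0.068634 m
A 908–2108 m: 1200 × 1.6×10⁻⁴ × 0.35 = 0.06720 m
A total: 0.1585028 m
B 0–110 m: 0.12 × 110 × 1.6×10⁻⁴ = 0.002112 m
B 0.22 × 1.2×10⁻⁴ × 240 = 0.006336 m
B total: 0.008448 m
Difference: 0.1585028 − 0.008448 = 0.1500548 m

Δh_A ≈ 159 mm, Δh_B ≈ 8.45 mm; difference ≈ 150 mm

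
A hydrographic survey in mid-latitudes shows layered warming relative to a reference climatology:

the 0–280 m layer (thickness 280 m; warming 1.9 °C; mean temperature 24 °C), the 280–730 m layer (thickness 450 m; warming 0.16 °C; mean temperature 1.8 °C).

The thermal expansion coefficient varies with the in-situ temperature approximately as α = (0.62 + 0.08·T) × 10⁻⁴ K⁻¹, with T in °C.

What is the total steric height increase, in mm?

141 mm

Layer 1: α = (0.62 + 0.08×24)×10⁻⁴ = 2.54×10⁻⁴ K⁻¹
Layer 2: α = (0.62 + 0.08×1.8)×10⁻⁴ = 0.764×10⁻⁴ K⁻¹
0–280 m: 280 × 1.9 × 2.54×10⁻⁴ = 0.135128 m
Layer 2: 0.764×10⁻⁴ × 450 × 0.16 = 0.0055008 m
Δh = 0.135128 + 0.0055008 = 0.1406288 m ≈ 141 mm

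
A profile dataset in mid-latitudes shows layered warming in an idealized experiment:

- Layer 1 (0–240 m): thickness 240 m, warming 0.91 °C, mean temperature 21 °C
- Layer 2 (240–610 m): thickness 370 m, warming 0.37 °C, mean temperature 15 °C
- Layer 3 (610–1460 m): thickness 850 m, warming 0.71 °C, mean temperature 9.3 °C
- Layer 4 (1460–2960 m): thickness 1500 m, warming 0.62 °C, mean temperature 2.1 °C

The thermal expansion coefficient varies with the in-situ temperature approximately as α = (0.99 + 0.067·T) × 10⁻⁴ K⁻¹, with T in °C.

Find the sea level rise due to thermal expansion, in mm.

Layer 1: α = (0.99 + 0.067×21)×10⁻⁴ = 2.397×10⁻⁴ K⁻¹
Layer 2: α = (0.99 + 0.067×15)×10⁻⁴ = 1.995×10⁻⁴ K⁻¹
Layer 3: α = (0.99 + 0.067×9.3)×10⁻⁴ = 1.6131×10⁻⁴ K⁻¹
Layer 4: α = (0.99 + 0.067×2.1)×10⁻⁴ = 1.1307×10⁻⁴ K⁻¹
Layer 1: 240 × 2.397×10⁻⁴ × 0.91 = 0.05235048 m
240–610 m: 0.37 × 1.995×10⁻⁴ × 370 = 0.02731155 m
Layer 3: 1.6131×10⁻⁴ × 0.71 × 850 = 0.097350585 m
1460–2960 m: 0.62 × 1.1307×10⁻⁴ × 1500 = 0.1051551 m
Δh = 0.05235048 + 0.02731155 + 0.097350585 + 0.1051551 = 0.282167715 m

Δh = 282 mm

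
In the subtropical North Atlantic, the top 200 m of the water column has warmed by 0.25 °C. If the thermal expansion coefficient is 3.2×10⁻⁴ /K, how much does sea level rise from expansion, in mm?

Δh = 16 mm

Δh = αΔT·H = 3.2×10⁻⁴ × 0.25 × 200 = 0.01600 m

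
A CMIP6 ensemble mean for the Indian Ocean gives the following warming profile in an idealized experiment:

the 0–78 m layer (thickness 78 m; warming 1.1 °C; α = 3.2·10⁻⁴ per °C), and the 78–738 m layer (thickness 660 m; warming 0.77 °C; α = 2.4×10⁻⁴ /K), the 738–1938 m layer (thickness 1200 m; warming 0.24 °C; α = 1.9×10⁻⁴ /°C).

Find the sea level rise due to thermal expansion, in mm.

Δh = 204 mm

0–78 m: 1.1 × 78 × 3.2×10⁻⁴ = 0.027456 m
78–738 m: 660 × 0.77 × 2.4×10⁻⁴ = 0.121968 m
Layer 3: 1.9×10⁻⁴ × 1200 × 0.24 = 0.05472 m
Δh = 0.027456 + 0.121968 + 0.05472 = 0.204144 m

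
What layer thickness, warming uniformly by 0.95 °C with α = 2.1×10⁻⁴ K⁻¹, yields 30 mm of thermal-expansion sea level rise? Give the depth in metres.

about 150 m

H = Δh/(αΔT) = 0.03 / (2.1×10⁻⁴ × 0.95) ≈ 150.4 m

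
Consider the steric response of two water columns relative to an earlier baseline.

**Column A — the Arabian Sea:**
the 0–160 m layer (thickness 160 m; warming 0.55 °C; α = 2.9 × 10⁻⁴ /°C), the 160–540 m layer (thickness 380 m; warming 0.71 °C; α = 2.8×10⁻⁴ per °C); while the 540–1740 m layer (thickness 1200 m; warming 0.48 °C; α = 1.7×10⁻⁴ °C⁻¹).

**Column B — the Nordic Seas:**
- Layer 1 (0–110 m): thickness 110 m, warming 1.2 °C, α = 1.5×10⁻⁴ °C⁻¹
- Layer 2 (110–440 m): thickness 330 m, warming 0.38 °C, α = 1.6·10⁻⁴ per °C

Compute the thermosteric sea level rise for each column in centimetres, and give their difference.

Δh_A ≈ 20 cm, Δh_B ≈ 4.0 cm; difference ≈ 16 cm

A 0–160 m: 160 × 2.9×10⁻⁴ × 0.55 = 0.02552 m
A 380 × 2.8×10⁻⁴ × 0.71 = 0.075544 m
A 540–1740 m: 1.7×10⁻⁴ × 1200 × 0.48 = 0.09792 m
A total: 0.198984 m
B Layer 1: 1.2 × 1.5×10⁻⁴ × 110 = 0.01980 m
B Layer 2: 0.38 × 330 × 1.6×10⁻⁴ = 0.020064 m
B total: 0.039864 m
Difference: 0.198984 − 0.039864 = 0.15912 m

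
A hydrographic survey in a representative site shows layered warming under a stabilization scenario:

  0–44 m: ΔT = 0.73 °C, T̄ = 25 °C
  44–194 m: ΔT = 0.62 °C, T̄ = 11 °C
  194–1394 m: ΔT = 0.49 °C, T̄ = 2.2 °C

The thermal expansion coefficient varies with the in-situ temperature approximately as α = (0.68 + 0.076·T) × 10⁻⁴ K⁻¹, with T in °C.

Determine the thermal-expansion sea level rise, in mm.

about 72.2 mm

Layer 1: α = (0.68 + 0.076×25)×10⁻⁴ = 2.58×10⁻⁴ K⁻¹
Layer 2: α = (0.68 + 0.076×11)×10⁻⁴ = 1.516×10⁻⁴ K⁻¹
Layer 3: α = (0.68 + 0.076×2.2)×10⁻⁴ = 0.8472×10⁻⁴ K⁻¹
Layer 1: 44 × 0.73 × 2.58×10⁻⁴ = 0.00828696 m
1.516×10⁻⁴ × 0.62 × 150 = 0.0140988 m
Layer 3: 0.8472×10⁻⁴ × 0.49 × 1200 = 0.04981536 m
Δh = 0.00828696 + 0.0140988 + 0.04981536 = 0.07220112 m ≈ 72.2 mm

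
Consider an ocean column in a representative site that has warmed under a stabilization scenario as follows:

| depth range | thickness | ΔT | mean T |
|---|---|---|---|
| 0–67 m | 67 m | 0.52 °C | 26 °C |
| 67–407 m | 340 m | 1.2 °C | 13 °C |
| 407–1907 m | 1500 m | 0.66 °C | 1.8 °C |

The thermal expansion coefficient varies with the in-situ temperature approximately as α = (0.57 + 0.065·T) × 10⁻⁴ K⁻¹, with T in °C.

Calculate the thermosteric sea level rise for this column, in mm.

Layer 1: α = (0.57 + 0.065×26)×10⁻⁴ = 2.26×10⁻⁴ K⁻¹
Layer 2: α = (0.57 + 0.065×13)×10⁻⁴ = 1.415×10⁻⁴ K⁻¹
Layer 3: α = (0.57 + 0.065×1.8)×10⁻⁴ = 0.687×10⁻⁴ K⁻¹
0–67 m: 67 × 2.26×10⁻⁴ × 0.52 = 0.00787384 m
67–407 m: 340 × 1.415×10⁻⁴ × 1.2 = 0.057732 m
1500 × 0.687×10⁻⁴ × 0.66 = 0.068013 m
Δh = 0.00787384 + 0.057732 + 0.068013 = 0.13361884 m

Δh ≈ 134 mm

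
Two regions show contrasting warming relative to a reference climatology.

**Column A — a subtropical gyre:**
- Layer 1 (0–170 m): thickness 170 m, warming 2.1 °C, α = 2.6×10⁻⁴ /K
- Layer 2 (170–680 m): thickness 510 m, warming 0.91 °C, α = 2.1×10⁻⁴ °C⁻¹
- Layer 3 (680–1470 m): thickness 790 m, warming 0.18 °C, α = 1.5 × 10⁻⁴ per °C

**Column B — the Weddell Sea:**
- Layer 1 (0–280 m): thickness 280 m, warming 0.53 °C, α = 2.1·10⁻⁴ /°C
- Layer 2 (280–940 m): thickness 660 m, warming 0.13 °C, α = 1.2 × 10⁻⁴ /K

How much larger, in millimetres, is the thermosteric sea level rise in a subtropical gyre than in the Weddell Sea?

A 170 × 2.6×10⁻⁴ × 2.1 = 0.09282 m
A Layer 2: 2.1×10⁻⁴ × 0.91 × 510 = 0.097461 m
A 790 × 0.18 × 1.5×10⁻⁴ = 0.02133 m
A total: 0.211611 m
B 280 × 2.1×10⁻⁴ × 0.53 = 0.031164 m
B 280–940 m: 660 × 0.13 × 1.2×10⁻⁴ = 0.010296 m
B total: 0.04146 m
Difference: 0.211611 − 0.04146 = 0.170151 m

170 mm larger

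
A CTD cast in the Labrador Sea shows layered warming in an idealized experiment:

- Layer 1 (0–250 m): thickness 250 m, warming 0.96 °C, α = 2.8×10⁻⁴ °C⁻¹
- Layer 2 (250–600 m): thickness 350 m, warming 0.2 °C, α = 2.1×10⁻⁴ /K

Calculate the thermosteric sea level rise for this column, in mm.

Layer 1: 0.96 × 2.8×10⁻⁴ × 250 = 0.06720 m
250–600 m: 0.2 × 2.1×10⁻⁴ × 350 = 0.01470 m
Δh = 0.06720 + 0.01470 = 0.08190 m

Δh = 82 mm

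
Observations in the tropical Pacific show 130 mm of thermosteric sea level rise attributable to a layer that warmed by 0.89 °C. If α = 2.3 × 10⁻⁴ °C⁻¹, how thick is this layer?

about 635 m

H = Δh/(αΔT) = 0.13 / (2.3×10⁻⁴ × 0.89) ≈ 635.1 m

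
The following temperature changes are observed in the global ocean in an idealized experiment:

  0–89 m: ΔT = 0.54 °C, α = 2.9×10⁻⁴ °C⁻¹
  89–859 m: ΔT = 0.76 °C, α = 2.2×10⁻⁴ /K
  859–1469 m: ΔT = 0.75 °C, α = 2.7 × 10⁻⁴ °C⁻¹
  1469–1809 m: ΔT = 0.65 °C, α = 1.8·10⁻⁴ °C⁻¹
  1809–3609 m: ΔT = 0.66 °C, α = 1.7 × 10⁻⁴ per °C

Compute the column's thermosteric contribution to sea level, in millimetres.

about 508 mm

Layer 1: 0.54 × 2.9×10⁻⁴ × 89 = 0.0139374 m
89–859 m: 0.76 × 770 × 2.2×10⁻⁴ = 0.128744 m
Layer 3: 0.75 × 610 × 2.7×10⁻⁴ = 0.123525 m
340 × 1.8×10⁻⁴ × 0.65 = 0.03978 m
Layer 5: 1800 × 1.7×10⁻⁴ × 0.66 = 0.20196 m
Δh = 0.0139374 + 0.128744 + 0.123525 + 0.03978 + 0.20196 = 0.5079464 m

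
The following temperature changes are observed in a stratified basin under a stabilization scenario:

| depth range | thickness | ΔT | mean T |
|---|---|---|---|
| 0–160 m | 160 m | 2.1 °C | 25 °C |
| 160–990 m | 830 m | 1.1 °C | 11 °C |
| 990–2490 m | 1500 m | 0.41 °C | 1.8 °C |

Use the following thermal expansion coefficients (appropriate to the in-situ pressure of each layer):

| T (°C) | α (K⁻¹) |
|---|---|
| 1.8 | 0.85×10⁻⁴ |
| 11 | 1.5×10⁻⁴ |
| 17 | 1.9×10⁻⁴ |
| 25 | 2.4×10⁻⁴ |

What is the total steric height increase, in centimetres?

about 27 cm

Layer 1 at 25 °C → α = 2.4×10⁻⁴ K⁻¹
Layer 2 at 11 °C → α = 1.5×10⁻⁴ K⁻¹
Layer 3 at 1.8 °C → α = 0.85×10⁻⁴ K⁻¹
2.4×10⁻⁴ × 160 × 2.1 = 0.08064 m
Layer 2: 1.1 × 1.5×10⁻⁴ × 830 = 0.13695 m
Layer 3: 0.41 × 1500 × 0.85×10⁻⁴ = 0.052275 m
Δh = 0.08064 + 0.13695 + 0.052275 = 0.269865 m ≈ 27 cm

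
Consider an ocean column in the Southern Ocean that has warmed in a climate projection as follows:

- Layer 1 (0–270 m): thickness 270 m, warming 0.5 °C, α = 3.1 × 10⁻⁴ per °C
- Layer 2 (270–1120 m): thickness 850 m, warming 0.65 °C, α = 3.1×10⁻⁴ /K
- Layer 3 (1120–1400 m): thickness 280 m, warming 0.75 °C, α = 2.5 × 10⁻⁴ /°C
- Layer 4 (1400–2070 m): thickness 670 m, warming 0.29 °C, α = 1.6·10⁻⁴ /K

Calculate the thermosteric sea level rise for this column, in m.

0–270 m: 3.1×10⁻⁴ × 0.5 × 270 = 0.04185 m
270–1120 m: 3.1×10⁻⁴ × 850 × 0.65 = 0.171275 m
280 × 0.75 × 2.5×10⁻⁴ = 0.05250 m
1400–2070 m: 0.29 × 670 × 1.6×10⁻⁴ = 0.031088 m
Δh = 0.04185 + 0.171275 + 0.05250 + 0.031088 = 0.296713 m

0.30 m of thermosteric rise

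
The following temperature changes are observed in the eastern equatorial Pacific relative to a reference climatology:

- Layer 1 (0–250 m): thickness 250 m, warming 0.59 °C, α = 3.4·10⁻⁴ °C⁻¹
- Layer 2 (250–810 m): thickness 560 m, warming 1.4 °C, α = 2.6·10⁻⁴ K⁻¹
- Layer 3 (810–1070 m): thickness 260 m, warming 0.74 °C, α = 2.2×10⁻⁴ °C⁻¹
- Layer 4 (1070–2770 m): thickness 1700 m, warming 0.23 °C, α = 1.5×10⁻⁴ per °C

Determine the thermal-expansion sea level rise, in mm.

355 mm

Layer 1: 0.59 × 3.4×10⁻⁴ × 250 = 0.05015 m
250–810 m: 1.4 × 560 × 2.6×10⁻⁴ = 0.20384 m
Layer 3: 260 × 0.74 × 2.2×10⁻⁴ = 0.042328 m
Layer 4: 0.23 × 1.5×10⁻⁴ × 1700 = 0.05865 m
Δh = 0.05015 + 0.20384 + 0.042328 + 0.05865 = 0.354968 m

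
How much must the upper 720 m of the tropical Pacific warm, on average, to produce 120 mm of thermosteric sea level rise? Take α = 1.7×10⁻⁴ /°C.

ΔT = Δh/(αH) = 0.12 / (1.7×10⁻⁴ × 720) ≈ 0.9804 K

ΔT ≈ 0.980 K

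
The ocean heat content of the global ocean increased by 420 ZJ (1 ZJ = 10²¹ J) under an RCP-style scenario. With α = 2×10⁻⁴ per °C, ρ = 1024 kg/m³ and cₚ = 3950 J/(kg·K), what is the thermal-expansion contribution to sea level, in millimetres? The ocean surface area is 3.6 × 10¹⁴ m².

57.7 mm

Per unit area: Q = 420×10²¹ / (3.6×10¹⁴) ≈ 1.167×10⁹ J/m²
Δh = αQ/(ρcₚ) = 2×10⁻⁴ × 1.167×10⁹ / (1024 × 3950) ≈ 0.057704 m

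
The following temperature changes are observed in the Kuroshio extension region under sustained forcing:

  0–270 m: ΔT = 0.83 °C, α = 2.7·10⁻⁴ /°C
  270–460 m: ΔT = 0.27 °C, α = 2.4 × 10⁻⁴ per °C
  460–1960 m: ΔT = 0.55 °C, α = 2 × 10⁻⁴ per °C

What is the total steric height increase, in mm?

about 238 mm

0–270 m: 2.7×10⁻⁴ × 0.83 × 270 = 0.060507 m
270–460 m: 2.4×10⁻⁴ × 0.27 × 190 = 0.012312 m
460–1960 m: 1500 × 2×10⁻⁴ × 0.55 = 0.16500 m
Δh = 0.060507 + 0.012312 + 0.16500 = 0.237819 m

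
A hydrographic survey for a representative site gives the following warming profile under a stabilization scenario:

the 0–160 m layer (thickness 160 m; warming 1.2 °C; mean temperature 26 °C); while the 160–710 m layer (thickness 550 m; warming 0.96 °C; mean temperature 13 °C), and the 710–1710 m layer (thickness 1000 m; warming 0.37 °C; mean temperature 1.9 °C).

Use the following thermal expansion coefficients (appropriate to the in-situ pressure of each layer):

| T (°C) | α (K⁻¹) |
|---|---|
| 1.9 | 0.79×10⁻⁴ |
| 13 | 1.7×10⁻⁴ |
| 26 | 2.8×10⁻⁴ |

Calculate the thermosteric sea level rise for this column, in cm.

Layer 1 at 26 °C → α = 2.8×10⁻⁴ K⁻¹
Layer 2 at 13 °C → α = 1.7×10⁻⁴ K⁻¹
Layer 3 at 1.9 °C → α = 0.79×10⁻⁴ K⁻¹
1.2 × 2.8×10⁻⁴ × 160 = 0.05376 m
160–710 m: 0.96 × 1.7×10⁻⁴ × 550 = 0.08976 m
Layer 3: 0.79×10⁻⁴ × 1000 × 0.37 = 0.02923 m
Δh = 0.05376 + 0.08976 + 0.02923 = 0.17275 m ≈ 17 cm

Δh ≈ 17 cm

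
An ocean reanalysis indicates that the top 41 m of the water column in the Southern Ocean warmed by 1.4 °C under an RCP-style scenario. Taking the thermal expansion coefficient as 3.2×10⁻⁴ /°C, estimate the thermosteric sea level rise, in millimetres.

Δh = αΔT·H = 3.2×10⁻⁴ × 1.4 × 41 = 0.018368 m

18 mm of thermosteric rise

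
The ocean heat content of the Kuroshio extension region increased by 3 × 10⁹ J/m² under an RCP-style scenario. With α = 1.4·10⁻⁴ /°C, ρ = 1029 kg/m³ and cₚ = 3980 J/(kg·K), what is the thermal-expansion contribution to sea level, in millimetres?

Δh = 103 mm

Δh = αQ/(ρcₚ) = 1.4×10⁻⁴ × 3×10⁹ / (1029 × 3980) ≈ 0.10255 m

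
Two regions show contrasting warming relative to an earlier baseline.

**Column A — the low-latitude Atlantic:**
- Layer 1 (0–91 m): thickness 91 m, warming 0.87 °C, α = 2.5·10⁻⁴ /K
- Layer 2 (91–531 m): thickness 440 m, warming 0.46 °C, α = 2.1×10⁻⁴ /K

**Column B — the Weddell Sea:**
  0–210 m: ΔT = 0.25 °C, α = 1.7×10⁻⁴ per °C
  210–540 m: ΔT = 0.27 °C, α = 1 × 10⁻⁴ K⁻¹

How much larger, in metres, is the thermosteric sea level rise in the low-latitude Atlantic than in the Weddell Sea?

Δh_A − Δh_B ≈ 0.044 m

A 0–91 m: 91 × 0.87 × 2.5×10⁻⁴ = 0.0197925 m
A 440 × 0.46 × 2.1×10⁻⁴ = 0.042504 m
A total: 0.0622965 m
B Layer 1: 0.25 × 1.7×10⁻⁴ × 210 = 0.008925 m
B 330 × 1×10⁻⁴ × 0.27 = 0.00891 m
B total: 0.017835 m
Difference: 0.0622965 − 0.017835 = 0.0444615 m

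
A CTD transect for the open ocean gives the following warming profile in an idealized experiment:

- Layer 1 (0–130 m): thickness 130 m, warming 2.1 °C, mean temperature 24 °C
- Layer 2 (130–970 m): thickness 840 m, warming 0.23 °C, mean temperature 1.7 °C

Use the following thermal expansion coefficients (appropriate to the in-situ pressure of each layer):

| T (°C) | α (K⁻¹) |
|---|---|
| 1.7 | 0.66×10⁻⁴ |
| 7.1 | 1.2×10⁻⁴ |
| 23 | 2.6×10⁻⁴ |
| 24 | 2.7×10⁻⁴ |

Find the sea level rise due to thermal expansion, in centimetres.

Layer 1 at 24 °C → α = 2.7×10⁻⁴ K⁻¹
Layer 2 at 1.7 °C → α = 0.66×10⁻⁴ K⁻¹
0–130 m: 2.7×10⁻⁴ × 2.1 × 130 = 0.07371 m
0.66×10⁻⁴ × 0.23 × 840 = 0.0127512 m
Δh = 0.07371 + 0.0127512 = 0.0864612 m

8.65 cm of thermosteric rise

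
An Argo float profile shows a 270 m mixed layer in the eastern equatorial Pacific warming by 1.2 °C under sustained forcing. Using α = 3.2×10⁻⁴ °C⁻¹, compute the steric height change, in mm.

about 100 mm

Δh = αΔT·H = 3.2×10⁻⁴ × 1.2 × 270 = 0.10368 m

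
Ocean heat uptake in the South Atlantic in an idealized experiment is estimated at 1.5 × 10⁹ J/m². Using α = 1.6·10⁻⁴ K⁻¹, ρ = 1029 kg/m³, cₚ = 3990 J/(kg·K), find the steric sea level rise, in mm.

Δh = 58.5 mm

Δh = αQ/(ρcₚ) = 1.6×10⁻⁴ × 1.5×10⁹ / (1029 × 3990) ≈ 0.058455 m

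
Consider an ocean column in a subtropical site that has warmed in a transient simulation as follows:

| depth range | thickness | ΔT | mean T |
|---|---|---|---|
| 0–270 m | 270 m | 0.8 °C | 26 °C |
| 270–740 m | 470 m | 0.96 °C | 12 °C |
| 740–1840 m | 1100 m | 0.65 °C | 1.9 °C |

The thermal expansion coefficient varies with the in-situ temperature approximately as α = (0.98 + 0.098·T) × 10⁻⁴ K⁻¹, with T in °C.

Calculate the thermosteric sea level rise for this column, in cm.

Layer 1: α = (0.98 + 0.098×26)×10⁻⁴ = 3.528×10⁻⁴ K⁻¹
Layer 2: α = (0.98 + 0.098×12)×10⁻⁴ = 2.156×10⁻⁴ K⁻¹
Layer 3: α = (0.98 + 0.098×1.9)×10⁻⁴ = 1.1662×10⁻⁴ K⁻¹
3.528×10⁻⁴ × 270 × 0.8 = 0.0762048 m
270–740 m: 470 × 0.96 × 2.156×10⁻⁴ = 0.09727872 m
0.65 × 1100 × 1.1662×10⁻⁴ = 0.0833833 m
Δh = 0.0762048 + 0.09727872 + 0.0833833 = 0.25686682 m ≈ 25.7 cm

25.7 cm of thermosteric rise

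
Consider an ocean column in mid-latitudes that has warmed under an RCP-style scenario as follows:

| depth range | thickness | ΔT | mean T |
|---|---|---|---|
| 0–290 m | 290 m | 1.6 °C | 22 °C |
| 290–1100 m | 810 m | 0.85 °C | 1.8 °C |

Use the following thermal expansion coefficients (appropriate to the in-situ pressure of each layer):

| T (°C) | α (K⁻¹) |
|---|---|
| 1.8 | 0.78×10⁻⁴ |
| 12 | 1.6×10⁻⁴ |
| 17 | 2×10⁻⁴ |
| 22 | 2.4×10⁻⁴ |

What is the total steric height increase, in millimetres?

Δh ≈ 165 mm

Layer 1 at 22 °C → α = 2.4×10⁻⁴ K⁻¹
Layer 2 at 1.8 °C → α = 0.78×10⁻⁴ K⁻¹
0–290 m: 2.4×10⁻⁴ × 290 × 1.6 = 0.11136 m
Layer 2: 0.85 × 810 × 0.78×10⁻⁴ = 0.053703 m
Δh = 0.11136 + 0.053703 = 0.165063 m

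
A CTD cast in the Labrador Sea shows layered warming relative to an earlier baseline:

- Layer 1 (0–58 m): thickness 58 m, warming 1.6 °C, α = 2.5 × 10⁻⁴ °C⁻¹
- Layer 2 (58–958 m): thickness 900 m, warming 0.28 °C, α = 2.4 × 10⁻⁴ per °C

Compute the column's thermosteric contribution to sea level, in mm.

0–58 m: 1.6 × 58 × 2.5×10⁻⁴ = 0.02320 m
Layer 2: 900 × 0.28 × 2.4×10⁻⁴ = 0.06048 m
Δh = 0.02320 + 0.06048 = 0.08368 m

83.7 mm of thermosteric rise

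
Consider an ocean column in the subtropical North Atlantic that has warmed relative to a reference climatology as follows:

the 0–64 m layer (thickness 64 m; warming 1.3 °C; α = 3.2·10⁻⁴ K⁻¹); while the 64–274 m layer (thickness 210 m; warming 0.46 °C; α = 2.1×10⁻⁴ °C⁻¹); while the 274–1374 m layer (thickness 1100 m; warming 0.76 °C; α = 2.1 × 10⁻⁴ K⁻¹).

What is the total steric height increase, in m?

0.22 m

1.3 × 64 × 3.2×10⁻⁴ = 0.026624 m
64–274 m: 0.46 × 210 × 2.1×10⁻⁴ = 0.020286 m
274–1374 m: 1100 × 2.1×10⁻⁴ × 0.76 = 0.17556 m
Δh = 0.026624 + 0.020286 + 0.17556 = 0.22247 m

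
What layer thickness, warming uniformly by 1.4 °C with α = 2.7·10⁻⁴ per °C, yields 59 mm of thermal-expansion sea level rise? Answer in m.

H ≈ 156 m

H = Δh/(αΔT) = 0.059 / (2.7×10⁻⁴ × 1.4) ≈ 156.1 m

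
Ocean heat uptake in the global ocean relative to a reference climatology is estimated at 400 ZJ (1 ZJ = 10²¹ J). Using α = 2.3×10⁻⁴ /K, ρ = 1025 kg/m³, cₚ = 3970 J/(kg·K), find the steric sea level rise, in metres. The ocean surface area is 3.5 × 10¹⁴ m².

Per unit area: Q = 400×10²¹ / (3.5×10¹⁴) ≈ 1.143×10⁹ J/m²
Δh = αQ/(ρcₚ) = 2.3×10⁻⁴ × 1.143×10⁹ / (1025 × 3970) ≈ 0.064604 m

Δh ≈ 0.0646 m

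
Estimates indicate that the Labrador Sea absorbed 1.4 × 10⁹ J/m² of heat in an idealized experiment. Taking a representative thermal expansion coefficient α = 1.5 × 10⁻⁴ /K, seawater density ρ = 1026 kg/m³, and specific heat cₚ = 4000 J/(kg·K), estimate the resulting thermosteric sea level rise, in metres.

0.0512 m

Δh = αQ/(ρcₚ) = 1.5×10⁻⁴ × 1.4×10⁹ / (1026 × 4000) ≈ 0.05117 m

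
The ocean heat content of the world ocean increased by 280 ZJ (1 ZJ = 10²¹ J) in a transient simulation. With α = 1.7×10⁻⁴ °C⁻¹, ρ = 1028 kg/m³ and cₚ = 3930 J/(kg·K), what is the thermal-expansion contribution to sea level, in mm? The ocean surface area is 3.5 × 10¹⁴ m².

Per unit area: Q = 280×10²¹ / (3.5×10¹⁴) = 8×10⁸ J/m²
Δh = αQ/(ρcₚ) = 1.7×10⁻⁴ × 8×10⁸ / (1028 × 3930) ≈ 0.033663 m

34 mm of thermosteric rise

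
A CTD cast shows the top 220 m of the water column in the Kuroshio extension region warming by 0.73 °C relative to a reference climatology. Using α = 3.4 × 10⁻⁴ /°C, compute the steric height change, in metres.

Δh ≈ 0.055 m

Δh = αΔT·H = 3.4×10⁻⁴ × 0.73 × 220 = 0.054604 m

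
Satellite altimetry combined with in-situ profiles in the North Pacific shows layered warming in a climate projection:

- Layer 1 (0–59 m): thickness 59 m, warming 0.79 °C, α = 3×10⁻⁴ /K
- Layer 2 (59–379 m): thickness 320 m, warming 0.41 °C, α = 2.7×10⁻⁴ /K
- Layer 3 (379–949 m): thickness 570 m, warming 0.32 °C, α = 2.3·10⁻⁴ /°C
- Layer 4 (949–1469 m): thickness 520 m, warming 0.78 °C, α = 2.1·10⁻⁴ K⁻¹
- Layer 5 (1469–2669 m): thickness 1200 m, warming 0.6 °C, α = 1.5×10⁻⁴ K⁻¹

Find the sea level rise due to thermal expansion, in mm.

0–59 m: 3×10⁻⁴ × 0.79 × 59 = 0.013983 m
59–379 m: 0.41 × 320 × 2.7×10⁻⁴ = 0.035424 m
Layer 3: 2.3×10⁻⁴ × 570 × 0.32 = 0.041952 m
520 × 0.78 × 2.1×10⁻⁴ = 0.085176 m
1469–2669 m: 1200 × 1.5×10⁻⁴ × 0.6 = 0.10800 m
Δh = 0.013983 + 0.035424 + 0.041952 + 0.085176 + 0.10800 = 0.284535 m

285 mm of thermosteric rise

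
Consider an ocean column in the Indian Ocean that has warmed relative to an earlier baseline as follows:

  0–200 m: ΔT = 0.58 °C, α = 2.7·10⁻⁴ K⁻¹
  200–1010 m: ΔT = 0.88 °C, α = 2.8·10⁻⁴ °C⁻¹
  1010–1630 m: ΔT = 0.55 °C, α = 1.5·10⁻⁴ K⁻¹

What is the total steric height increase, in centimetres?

200 × 0.58 × 2.7×10⁻⁴ = 0.03132 m
Layer 2: 810 × 0.88 × 2.8×10⁻⁴ = 0.199584 m
Layer 3: 1.5×10⁻⁴ × 0.55 × 620 = 0.05115 m
Δh = 0.03132 + 0.199584 + 0.05115 = 0.282054 m ≈ 28.2 cm

about 28.2 cm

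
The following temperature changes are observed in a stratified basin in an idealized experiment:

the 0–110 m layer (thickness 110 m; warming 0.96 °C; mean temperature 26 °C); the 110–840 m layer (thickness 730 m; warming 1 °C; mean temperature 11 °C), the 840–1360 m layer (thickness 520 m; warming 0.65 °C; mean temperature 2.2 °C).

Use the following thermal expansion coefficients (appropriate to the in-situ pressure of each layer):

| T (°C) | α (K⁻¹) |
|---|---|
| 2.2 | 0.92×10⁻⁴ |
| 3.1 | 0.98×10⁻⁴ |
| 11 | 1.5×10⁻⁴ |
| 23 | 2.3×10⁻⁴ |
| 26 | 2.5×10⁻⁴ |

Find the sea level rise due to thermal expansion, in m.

Layer 1 at 26 °C → α = 2.5×10⁻⁴ K⁻¹
Layer 2 at 11 °C → α = 1.5×10⁻⁴ K⁻¹
Layer 3 at 2.2 °C → α = 0.92×10⁻⁴ K⁻¹
Layer 1: 0.96 × 2.5×10⁻⁴ × 110 = 0.02640 m
730 × 1 × 1.5×10⁻⁴ = 0.10950 m
840–1360 m: 520 × 0.92×10⁻⁴ × 0.65 = 0.031096 m
Δh = 0.02640 + 0.10950 + 0.031096 = 0.166996 m

0.167 m of thermosteric rise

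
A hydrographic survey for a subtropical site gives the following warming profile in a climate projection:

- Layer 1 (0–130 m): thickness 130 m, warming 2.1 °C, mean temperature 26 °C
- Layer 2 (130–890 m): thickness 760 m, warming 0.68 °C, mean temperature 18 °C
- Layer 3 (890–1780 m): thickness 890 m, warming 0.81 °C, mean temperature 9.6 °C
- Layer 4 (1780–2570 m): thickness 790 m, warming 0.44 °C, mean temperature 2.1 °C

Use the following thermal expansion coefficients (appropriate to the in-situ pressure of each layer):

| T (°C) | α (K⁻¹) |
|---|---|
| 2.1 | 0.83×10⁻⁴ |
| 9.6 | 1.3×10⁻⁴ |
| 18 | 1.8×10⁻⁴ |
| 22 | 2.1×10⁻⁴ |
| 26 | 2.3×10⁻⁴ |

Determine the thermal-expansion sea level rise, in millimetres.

Layer 1 at 26 °C → α = 2.3×10⁻⁴ K⁻¹
Layer 2 at 18 °C → α = 1.8×10⁻⁴ K⁻¹
Layer 3 at 9.6 °C → α = 1.3×10⁻⁴ K⁻¹
Layer 4 at 2.1 °C → α = 0.83×10⁻⁴ K⁻¹
0–130 m: 130 × 2.1 × 2.3×10⁻⁴ = 0.06279 m
Layer 2: 760 × 0.68 × 1.8×10⁻⁴ = 0.093024 m
890 × 1.3×10⁻⁴ × 0.81 = 0.093717 m
Layer 4: 790 × 0.44 × 0.83×10⁻⁴ = 0.0288508 m
Δh = 0.06279 + 0.093024 + 0.093717 + 0.0288508 = 0.2783818 m ≈ 278 mm

278 mm of thermosteric rise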